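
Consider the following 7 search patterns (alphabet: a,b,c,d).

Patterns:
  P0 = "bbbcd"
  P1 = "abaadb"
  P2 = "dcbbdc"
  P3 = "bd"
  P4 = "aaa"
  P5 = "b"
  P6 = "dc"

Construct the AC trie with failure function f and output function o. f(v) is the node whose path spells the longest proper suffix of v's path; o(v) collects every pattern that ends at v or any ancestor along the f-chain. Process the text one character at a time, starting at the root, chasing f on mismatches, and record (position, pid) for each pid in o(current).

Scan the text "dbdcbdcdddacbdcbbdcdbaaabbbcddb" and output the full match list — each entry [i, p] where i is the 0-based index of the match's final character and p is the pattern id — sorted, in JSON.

Build:
Trie (insert patterns):
  0='ε' goto a→6 b→1 d→12
  1='b' goto b→2 d→18  [P5 ends]
  2='bb' goto b→3
  3='bbb' goto c→4
  4='bbbc' goto d→5
  5='bbbcd' goto ·  [P0 ends]
  6='a' goto a→19 b→7
  7='ab' goto a→8
  8='aba' goto a→9
  9='abaa' goto d→10
  10='abaad' goto b→11
  11='abaadb' goto ·  [P1 ends]
  12='d' goto c→13
  13='dc' goto b→14  [P6 ends]
  14='dcb' goto b→15
  15='dcbb' goto d→16
  16='dcbbd' goto c→17
  17='dcbbdc' goto ·  [P2 ends]
  18='bd' goto ·  [P3 ends]
  19='aa' goto a→20
  20='aaa' goto ·  [P4 ends]

BFS fail/out derivation:
  fail(1) 'b': from fail(0)=0 chase 'b': 0 ⇒ 0;  out={5}∪out(0)={5}
  fail(6) 'a': from fail(0)=0 chase 'a': 0 ⇒ 0;  out=∅∪out(0)=∅
  fail(12) 'd': from fail(0)=0 chase 'd': 0 ⇒ 0;  out=∅∪out(0)=∅
  fail(2) 'bb': from fail(1)=0 chase 'b': 0 ⇒ 1;  out=∅∪out(1)={5}
  fail(7) 'ab': from fail(6)=0 chase 'b': 0 ⇒ 1;  out=∅∪out(1)={5}
  fail(13) 'dc': from fail(12)=0 chase 'c': 0 ⇒ 0;  out={6}∪out(0)={6}
  fail(18) 'bd': from fail(1)=0 chase 'd': 0 ⇒ 12;  out={3}∪out(12)={3}
  fail(19) 'aa': from fail(6)=0 chase 'a': 0 ⇒ 6;  out=∅∪out(6)=∅
  fail(3) 'bbb': from fail(2)=1 chase 'b': 1 ⇒ 2;  out=∅∪out(2)={5}
  fail(8) 'aba': from fail(7)=1 chase 'a': 1→0 ⇒ 6;  out=∅∪out(6)=∅
  fail(14) 'dcb': from fail(13)=0 chase 'b': 0 ⇒ 1;  out=∅∪out(1)={5}
  fail(20) 'aaa': from fail(19)=6 chase 'a': 6 ⇒ 19;  out={4}∪out(19)={4}
  fail(4) 'bbbc': from fail(3)=2 chase 'c': 2→1→0 ⇒ 0;  out=∅∪out(0)=∅
  fail(9) 'abaa': from fail(8)=6 chase 'a': 6 ⇒ 19;  out=∅∪out(19)=∅
  fail(15) 'dcbb': from fail(14)=1 chase 'b': 1 ⇒ 2;  out=∅∪out(2)={5}
  fail(5) 'bbbcd': from fail(4)=0 chase 'd': 0 ⇒ 12;  out={0}∪out(12)={0}
  fail(10) 'abaad': from fail(9)=19 chase 'd': 19→6→0 ⇒ 12;  out=∅∪out(12)=∅
  fail(16) 'dcbbd': from fail(15)=2 chase 'd': 2→1 ⇒ 18;  out=∅∪out(18)={3}
  fail(11) 'abaadb': from fail(10)=12 chase 'b': 12→0 ⇒ 1;  out={1}∪out(1)={1,5}
  fail(17) 'dcbbdc': from fail(16)=18 chase 'c': 18→12 ⇒ 13;  out={2}∪out(13)={2,6}

Run:
[0] read 'd'  n0⇒n12
[1] read 'b'  n12⇒n1 (via fail)  → match P5@[1:1]
[2] read 'd'  n1⇒n18  → match P3@[1:2]
[3] read 'c'  n18⇒n13 (via fail)  → match P6@[2:3]
[4] read 'b'  n13⇒n14  → match P5@[4:4]
[5] read 'd'  n14⇒n18 (via fail)  → match P3@[4:5]
[6] read 'c'  n18⇒n13 (via fail)  → match P6@[5:6]
[7] read 'd'  n13⇒n12 (via fail)
[8] read 'd'  n12⇒n12 (via fail)
[9] read 'd'  n12⇒n12 (via fail)
[10] read 'a'  n12⇒n6 (via fail)
[11] read 'c'  n6⇒n0 (via fail)
[12] read 'b'  n0⇒n1  → match P5@[12:12]
[13] read 'd'  n1⇒n18  → match P3@[12:13]
[14] read 'c'  n18⇒n13 (via fail)  → match P6@[13:14]
[15] read 'b'  n13⇒n14  → match P5@[15:15]
[16] read 'b'  n14⇒n15  → match P5@[16:16]
[17] read 'd'  n15⇒n16  → match P3@[16:17]
[18] read 'c'  n16⇒n17  → match P2@[13:18],P6@[17:18]
[19] read 'd'  n17⇒n12 (via fail)
[20] read 'b'  n12⇒n1 (via fail)  → match P5@[20:20]
[21] read 'a'  n1⇒n6 (via fail)
[22] read 'a'  n6⇒n19
[23] read 'a'  n19⇒n20  → match P4@[21:23]
[24] read 'b'  n20⇒n7 (via fail)  → match P5@[24:24]
[25] read 'b'  n7⇒n2 (via fail)  → match P5@[25:25]
[26] read 'b'  n2⇒n3  → match P5@[26:26]
[27] read 'c'  n3⇒n4
[28] read 'd'  n4⇒n5  → match P0@[24:28]
[29] read 'd'  n5⇒n12 (via fail)
[30] read 'b'  n12⇒n1 (via fail)  → match P5@[30:30]

Result: [[1,5],[2,3],[3,6],[4,5],[5,3],[6,6],[12,5],[13,3],[14,6],[15,5],[16,5],[17,3],[18,2],[18,6],[20,5],[23,4],[24,5],[25,5],[26,5],[28,0],[30,5]]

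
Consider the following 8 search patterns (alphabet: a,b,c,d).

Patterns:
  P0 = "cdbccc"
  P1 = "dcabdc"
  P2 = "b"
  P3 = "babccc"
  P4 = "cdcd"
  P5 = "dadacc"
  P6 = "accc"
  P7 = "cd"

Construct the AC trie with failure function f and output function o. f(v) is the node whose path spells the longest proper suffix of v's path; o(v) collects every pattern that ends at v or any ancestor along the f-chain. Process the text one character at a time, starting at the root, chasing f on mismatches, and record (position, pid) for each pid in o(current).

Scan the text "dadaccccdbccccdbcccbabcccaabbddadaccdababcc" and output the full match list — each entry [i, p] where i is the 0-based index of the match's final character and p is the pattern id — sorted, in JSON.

Construct AC machine:
Trie nodes:
  n0 'ε': a→26 b→13 c→1 d→7
  n1 'c': d→2
  n2 'cd': b→3 c→19  [P7 ends]
  n3 'cdb': c→4
  n4 'cdbc': c→5
  n5 'cdbcc': c→6
  n6 'cdbccc': ·  [P0 ends]
  n7 'd': a→21 c→8
  n8 'dc': a→9
  n9 'dca': b→10
  n10 'dcab': d→11
  n11 'dcabd': c→12
  n12 'dcabdc': ·  [P1 ends]
  n13 'b': a→14  [P2 ends]
  n14 'ba': b→15
  n15 'bab': c→16
  n16 'babc': c→17
  n17 'babcc': c→18
  n18 'babccc': ·  [P3 ends]
  n19 'cdc': d→20
  n20 'cdcd': ·  [P4 ends]
  n21 'da': d→22
  n22 'dad': a→23
  n23 'dada': c→24
  n24 'dadac': c→25
  n25 'dadacc': ·  [P5 ends]
  n26 'a': c→27
  n27 'ac': c→28
  n28 'acc': c→29
  n29 'accc': ·  [P6 ends]

BFS fail/out derivation:
  n1('c'): parent n0 fail=0; on 'c' 0 → fail=0;  out ∅∪∅=∅
  n7('d'): parent n0 fail=0; on 'd' 0 → fail=0;  out ∅∪∅=∅
  n13('b'): parent n0 fail=0; on 'b' 0 → fail=0;  out {2}∪∅={2}
  n26('a'): parent n0 fail=0; on 'a' 0 → fail=0;  out ∅∪∅=∅
  n2('cd'): parent n1 fail=0; on 'd' 0 → fail=7;  out {7}∪∅={7}
  n8('dc'): parent n7 fail=0; on 'c' 0 → fail=1;  out ∅∪∅=∅
  n14('ba'): parent n13 fail=0; on 'a' 0 → fail=26;  out ∅∪∅=∅
  n21('da'): parent n7 fail=0; on 'a' 0 → fail=26;  out ∅∪∅=∅
  n27('ac'): parent n26 fail=0; on 'c' 0 → fail=1;  out ∅∪∅=∅
  n3('cdb'): parent n2 fail=7; on 'b' 7→0 → fail=13;  out ∅∪{2}={2}
  n9('dca'): parent n8 fail=1; on 'a' 1→0 → fail=26;  out ∅∪∅=∅
  n15('bab'): parent n14 fail=26; on 'b' 26→0 → fail=13;  out ∅∪{2}={2}
  n19('cdc'): parent n2 fail=7; on 'c' 7 → fail=8;  out ∅∪∅=∅
  n22('dad'): parent n21 fail=26; on 'd' 26→0 → fail=7;  out ∅∪∅=∅
  n28('acc'): parent n27 fail=1; on 'c' 1→0 → fail=1;  out ∅∪∅=∅
  n4('cdbc'): parent n3 fail=13; on 'c' 13→0 → fail=1;  out ∅∪∅=∅
  n10('dcab'): parent n9 fail=26; on 'b' 26→0 → fail=13;  out ∅∪{2}={2}
  n16('babc'): parent n15 fail=13; on 'c' 13→0 → fail=1;  out ∅∪∅=∅
  n20('cdcd'): parent n19 fail=8; on 'd' 8→1 → fail=2;  out {4}∪{7}={4,7}
  n23('dada'): parent n22 fail=7; on 'a' 7 → fail=21;  out ∅∪∅=∅
  n29('accc'): parent n28 fail=1; on 'c' 1→0 → fail=1;  out {6}∪∅={6}
  n5('cdbcc'): parent n4 fail=1; on 'c' 1→0 → fail=1;  out ∅∪∅=∅
  n11('dcabd'): parent n10 fail=13; on 'd' 13→0 → fail=7;  out ∅∪∅=∅
  n17('babcc'): parent n16 fail=1; on 'c' 1→0 → fail=1;  out ∅∪∅=∅
  n24('dadac'): parent n23 fail=21; on 'c' 21→26 → fail=27;  out ∅∪∅=∅
  n6('cdbccc'): parent n5 fail=1; on 'c' 1→0 → fail=1;  out {0}∪∅={0}
  n12('dcabdc'): parent n11 fail=7; on 'c' 7 → fail=8;  out {1}∪∅={1}
  n18('babccc'): parent n17 fail=1; on 'c' 1→0 → fail=1;  out {3}∪∅={3}
  n25('dadacc'): parent n24 fail=27; on 'c' 27 → fail=28;  out {5}∪∅={5}

Scan:
[0] read 'd'  n0⇒n7
[1] read 'a'  n7⇒n21
[2] read 'd'  n21⇒n22
[3] read 'a'  n22⇒n23
[4] read 'c'  n23⇒n24
[5] read 'c'  n24⇒n25  emit P5@[0:5]
[6] read 'c'  n25⇒n29 ·f  emit P6@[3:6]
[7] read 'c'  n29⇒n1 ·f
[8] read 'd'  n1⇒n2  emit P7@[7:8]
[9] read 'b'  n2⇒n3  emit P2@[9:9]
[10] read 'c'  n3⇒n4
[11] read 'c'  n4⇒n5
[12] read 'c'  n5⇒n6  emit P0@[7:12]
[13] read 'c'  n6⇒n1 ·f
[14] read 'd'  n1⇒n2  emit P7@[13:14]
[15] read 'b'  n2⇒n3  emit P2@[15:15]
[16] read 'c'  n3⇒n4
[17] read 'c'  n4⇒n5
[18] read 'c'  n5⇒n6  emit P0@[13:18]
[19] read 'b'  n6⇒n13 ·f  emit P2@[19:19]
[20] read 'a'  n13⇒n14
[21] read 'b'  n14⇒n15  emit P2@[21:21]
[22] read 'c'  n15⇒n16
[23] read 'c'  n16⇒n17
[24] read 'c'  n17⇒n18  emit P3@[19:24]
[25] read 'a'  n18⇒n26 ·f
[26] read 'a'  n26⇒n26 ·f
[27] read 'b'  n26⇒n13 ·f  emit P2@[27:27]
[28] read 'b'  n13⇒n13 ·f  emit P2@[28:28]
[29] read 'd'  n13⇒n7 ·f
[30] read 'd'  n7⇒n7 ·f
[31] read 'a'  n7⇒n21
[32] read 'd'  n21⇒n22
[33] read 'a'  n22⇒n23
[34] read 'c'  n23⇒n24
[35] read 'c'  n24⇒n25  emit P5@[30:35]
[36] read 'd'  n25⇒n2 ·f  emit P7@[35:36]
[37] read 'a'  n2⇒n21 ·f
[38] read 'b'  n21⇒n13 ·f  emit P2@[38:38]
[39] read 'a'  n13⇒n14
[40] read 'b'  n14⇒n15  emit P2@[40:40]
[41] read 'c'  n15⇒n16
[42] read 'c'  n16⇒n17

Matches: [[5,5],[6,6],[8,7],[9,2],[12,0],[14,7],[15,2],[18,0],[19,2],[21,2],[24,3],[27,2],[28,2],[35,5],[36,7],[38,2],[40,2]]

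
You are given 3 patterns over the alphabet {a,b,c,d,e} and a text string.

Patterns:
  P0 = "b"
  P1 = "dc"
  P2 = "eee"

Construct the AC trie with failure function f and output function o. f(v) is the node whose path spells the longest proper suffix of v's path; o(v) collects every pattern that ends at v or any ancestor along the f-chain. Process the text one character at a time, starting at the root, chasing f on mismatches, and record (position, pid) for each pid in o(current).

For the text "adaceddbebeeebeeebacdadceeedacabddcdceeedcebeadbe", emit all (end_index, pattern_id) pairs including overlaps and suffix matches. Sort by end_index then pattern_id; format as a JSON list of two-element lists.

Construct AC machine:
Trie nodes:
  n0 'ε': b→1 d→2 e→4
  n1 'b': ·  ←P0
  n2 'd': c→3
  n3 'dc': ·  ←P1
  n4 'e': e→5
  n5 'ee': e→6
  n6 'eee': ·  ←P2

Failure links (BFS by depth):
  n1('b'): parent n0 fail=0; on 'b' 0 → fail=0;  out {0}∪∅={0}
  n2('d'): parent n0 fail=0; on 'd' 0 → fail=0;  out ∅∪∅=∅
  n4('e'): parent n0 fail=0; on 'e' 0 → fail=0;  out ∅∪∅=∅
  n3('dc'): parent n2 fail=0; on 'c' 0 → fail=0;  out {1}∪∅={1}
  n5('ee'): parent n4 fail=0; on 'e' 0 → fail=4;  out ∅∪∅=∅
  n6('eee'): parent n5 fail=4; on 'e' 4 → fail=5;  out {2}∪∅={2}

Scan:
[0] read 'a'  n0⇒n0
[1] read 'd'  n0⇒n2
[2] read 'a'  n2⇒n0 ·f
[3] read 'c'  n0⇒n0
[4] read 'e'  n0⇒n4
[5] read 'd'  n4⇒n2 ·f
[6] read 'd'  n2⇒n2 ·f
[7] read 'b'  n2⇒n1 ·f  ** P0@[7:7]
[8] read 'e'  n1⇒n4 ·f
[9] read 'b'  n4⇒n1 ·f  ** P0@[9:9]
[10] read 'e'  n1⇒n4 ·f
[11] read 'e'  n4⇒n5
[12] read 'e'  n5⇒n6  ** P2@[10:12]
[13] read 'b'  n6⇒n1 ·f  ** P0@[13:13]
[14] read 'e'  n1⇒n4 ·f
[15] read 'e'  n4⇒n5
[16] read 'e'  n5⇒n6  ** P2@[14:16]
[17] read 'b'  n6⇒n1 ·f  ** P0@[17:17]
[18] read 'a'  n1⇒n0 ·f
[19] read 'c'  n0⇒n0
[20] read 'd'  n0⇒n2
[21] read 'a'  n2⇒n0 ·f
[22] read 'd'  n0⇒n2
[23] read 'c'  n2⇒n3  ** P1@[22:23]
[24] read 'e'  n3⇒n4 ·f
[25] read 'e'  n4⇒n5
[26] read 'e'  n5⇒n6  ** P2@[24:26]
[27] read 'd'  n6⇒n2 ·f
[28] read 'a'  n2⇒n0 ·f
[29] read 'c'  n0⇒n0
[30] read 'a'  n0⇒n0
[31] read 'b'  n0⇒n1  ** P0@[31:31]
[32] read 'd'  n1⇒n2 ·f
[33] read 'd'  n2⇒n2 ·f
[34] read 'c'  n2⇒n3  ** P1@[33:34]
[35] read 'd'  n3⇒n2 ·f
[36] read 'c'  n2⇒n3  ** P1@[35:36]
[37] read 'e'  n3⇒n4 ·f
[38] read 'e'  n4⇒n5
[39] read 'e'  n5⇒n6  ** P2@[37:39]
[40] read 'd'  n6⇒n2 ·f
[41] read 'c'  n2⇒n3  ** P1@[40:41]
[42] read 'e'  n3⇒n4 ·f
[43] read 'b'  n4⇒n1 ·f  ** P0@[43:43]
[44] read 'e'  n1⇒n4 ·f
[45] read 'a'  n4⇒n0 ·f
[46] read 'd'  n0⇒n2
[47] read 'b'  n2⇒n1 ·f  ** P0@[47:47]
[48] read 'e'  n1⇒n4 ·f

All matches (sorted): [[7,0],[9,0],[12,2],[13,0],[16,2],[17,0],[23,1],[26,2],[31,0],[34,1],[36,1],[39,2],[41,1],[43,0],[47,0]]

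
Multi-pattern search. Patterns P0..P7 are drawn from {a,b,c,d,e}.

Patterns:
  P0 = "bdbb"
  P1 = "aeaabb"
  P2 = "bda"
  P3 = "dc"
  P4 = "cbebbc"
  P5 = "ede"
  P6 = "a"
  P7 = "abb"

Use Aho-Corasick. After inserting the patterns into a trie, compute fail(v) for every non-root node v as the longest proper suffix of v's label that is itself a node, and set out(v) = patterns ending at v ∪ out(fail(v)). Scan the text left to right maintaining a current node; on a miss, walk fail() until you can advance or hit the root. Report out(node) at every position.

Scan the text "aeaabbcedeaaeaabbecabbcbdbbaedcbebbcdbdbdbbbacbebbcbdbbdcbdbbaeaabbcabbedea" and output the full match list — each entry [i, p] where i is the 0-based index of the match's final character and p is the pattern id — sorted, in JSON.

Construct AC machine:
Trie (insert patterns):
  n0 'ε': a→5 b→1 c→14 d→12 e→20
  n1 'b': d→2
  n2 'bd': a→11 b→3
  n3 'bdb': b→4
  n4 'bdbb': ·  [P0 ends]
  n5 'a': b→23 e→6  [P6 ends]
  n6 'ae': a→7
  n7 'aea': a→8
  n8 'aeaa': b→9
  n9 'aeaab': b→10
  n10 'aeaabb': ·  [P1 ends]
  n11 'bda': ·  [P2 ends]
  n12 'd': c→13
  n13 'dc': ·  [P3 ends]
  n14 'c': b→15
  n15 'cb': e→16
  n16 'cbe': b→17
  n17 'cbeb': b→18
  n18 'cbebb': c→19
  n19 'cbebbc': ·  [P4 ends]
  n20 'e': d→21
  n21 'ed': e→22
  n22 'ede': ·  [P5 ends]
  n23 'ab': b→24
  n24 'abb': ·  [P7 ends]

BFS fail/out derivation:
  n1('b'): parent n0 fail=0; on 'b' 0 → fail=0;  out ∅∪∅=∅
  n5('a'): parent n0 fail=0; on 'a' 0 → fail=0;  out {6}∪∅={6}
  n12('d'): parent n0 fail=0; on 'd' 0 → fail=0;  out ∅∪∅=∅
  n14('c'): parent n0 fail=0; on 'c' 0 → fail=0;  out ∅∪∅=∅
  n20('e'): parent n0 fail=0; on 'e' 0 → fail=0;  out ∅∪∅=∅
  n2('bd'): parent n1 fail=0; on 'd' 0 → fail=12;  out ∅∪∅=∅
  n6('ae'): parent n5 fail=0; on 'e' 0 → fail=20;  out ∅∪∅=∅
  n13('dc'): parent n12 fail=0; on 'c' 0 → fail=14;  out {3}∪∅={3}
  n15('cb'): parent n14 fail=0; on 'b' 0 → fail=1;  out ∅∪∅=∅
  n21('ed'): parent n20 fail=0; on 'd' 0 → fail=12;  out ∅∪∅=∅
  n23('ab'): parent n5 fail=0; on 'b' 0 → fail=1;  out ∅∪∅=∅
  n3('bdb'): parent n2 fail=12; on 'b' 12→0 → fail=1;  out ∅∪∅=∅
  n7('aea'): parent n6 fail=20; on 'a' 20→0 → fail=5;  out ∅∪{6}={6}
  n11('bda'): parent n2 fail=12; on 'a' 12→0 → fail=5;  out {2}∪{6}={2,6}
  n16('cbe'): parent n15 fail=1; on 'e' 1→0 → fail=20;  out ∅∪∅=∅
  n22('ede'): parent n21 fail=12; on 'e' 12→0 → fail=20;  out {5}∪∅={5}
  n24('abb'): parent n23 fail=1; on 'b' 1→0 → fail=1;  out {7}∪∅={7}
  n4('bdbb'): parent n3 fail=1; on 'b' 1→0 → fail=1;  out {0}∪∅={0}
  n8('aeaa'): parent n7 fail=5; on 'a' 5→0 → fail=5;  out ∅∪{6}={6}
  n17('cbeb'): parent n16 fail=20; on 'b' 20→0 → fail=1;  out ∅∪∅=∅
  n9('aeaab'): parent n8 fail=5; on 'b' 5 → fail=23;  out ∅∪∅=∅
  n18('cbebb'): parent n17 fail=1; on 'b' 1→0 → fail=1;  out ∅∪∅=∅
  n10('aeaabb'): parent n9 fail=23; on 'b' 23 → fail=24;  out {1}∪{7}={1,7}
  n19('cbebbc'): parent n18 fail=1; on 'c' 1→0 → fail=14;  out {4}∪∅={4}

Scan:
pos 0 'a': at 5  → match P6@[0:0]
pos 1 'e': at 6
pos 2 'a': at 7  → match P6@[2:2]
pos 3 'a': at 8  → match P6@[3:3]
pos 4 'b': at 9
pos 5 'b': at 10  → match P1@[0:5],P7@[3:5]
pos 6 'c': at 14 ·f
pos 7 'e': at 20 ·f
pos 8 'd': at 21
pos 9 'e': at 22  → match P5@[7:9]
pos 10 'a': at 5 ·f  → match P6@[10:10]
pos 11 'a': at 5 ·f  → match P6@[11:11]
pos 12 'e': at 6
pos 13 'a': at 7  → match P6@[13:13]
pos 14 'a': at 8  → match P6@[14:14]
pos 15 'b': at 9
pos 16 'b': at 10  → match P1@[11:16],P7@[14:16]
pos 17 'e': at 20 ·f
pos 18 'c': at 14 ·f
pos 19 'a': at 5 ·f  → match P6@[19:19]
pos 20 'b': at 23
pos 21 'b': at 24  → match P7@[19:21]
pos 22 'c': at 14 ·f
pos 23 'b': at 15
pos 24 'd': at 2 ·f
pos 25 'b': at 3
pos 26 'b': at 4  → match P0@[23:26]
pos 27 'a': at 5 ·f  → match P6@[27:27]
pos 28 'e': at 6
pos 29 'd': at 21 ·f
pos 30 'c': at 13 ·f  → match P3@[29:30]
pos 31 'b': at 15 ·f
pos 32 'e': at 16
pos 33 'b': at 17
pos 34 'b': at 18
pos 35 'c': at 19  → match P4@[30:35]
pos 36 'd': at 12 ·f
pos 37 'b': at 1 ·f
pos 38 'd': at 2
pos 39 'b': at 3
pos 40 'd': at 2 ·f
pos 41 'b': at 3
pos 42 'b': at 4  → match P0@[39:42]
pos 43 'b': at 1 ·f
pos 44 'a': at 5 ·f  → match P6@[44:44]
pos 45 'c': at 14 ·f
pos 46 'b': at 15
pos 47 'e': at 16
pos 48 'b': at 17
pos 49 'b': at 18
pos 50 'c': at 19  → match P4@[45:50]
pos 51 'b': at 15 ·f
pos 52 'd': at 2 ·f
pos 53 'b': at 3
pos 54 'b': at 4  → match P0@[51:54]
pos 55 'd': at 2 ·f
pos 56 'c': at 13 ·f  → match P3@[55:56]
pos 57 'b': at 15 ·f
pos 58 'd': at 2 ·f
pos 59 'b': at 3
pos 60 'b': at 4  → match P0@[57:60]
pos 61 'a': at 5 ·f  → match P6@[61:61]
pos 62 'e': at 6
pos 63 'a': at 7  → match P6@[63:63]
pos 64 'a': at 8  → match P6@[64:64]
pos 65 'b': at 9
pos 66 'b': at 10  → match P1@[61:66],P7@[64:66]
pos 67 'c': at 14 ·f
pos 68 'a': at 5 ·f  → match P6@[68:68]
pos 69 'b': at 23
pos 70 'b': at 24  → match P7@[68:70]
pos 71 'e': at 20 ·f
pos 72 'd': at 21
pos 73 'e': at 22  → match P5@[71:73]
pos 74 'a': at 5 ·f  → match P6@[74:74]

Result: [[0,6],[2,6],[3,6],[5,1],[5,7],[9,5],[10,6],[11,6],[13,6],[14,6],[16,1],[16,7],[19,6],[21,7],[26,0],[27,6],[30,3],[35,4],[42,0],[44,6],[50,4],[54,0],[56,3],[60,0],[61,6],[63,6],[64,6],[66,1],[66,7],[68,6],[70,7],[73,5],[74,6]]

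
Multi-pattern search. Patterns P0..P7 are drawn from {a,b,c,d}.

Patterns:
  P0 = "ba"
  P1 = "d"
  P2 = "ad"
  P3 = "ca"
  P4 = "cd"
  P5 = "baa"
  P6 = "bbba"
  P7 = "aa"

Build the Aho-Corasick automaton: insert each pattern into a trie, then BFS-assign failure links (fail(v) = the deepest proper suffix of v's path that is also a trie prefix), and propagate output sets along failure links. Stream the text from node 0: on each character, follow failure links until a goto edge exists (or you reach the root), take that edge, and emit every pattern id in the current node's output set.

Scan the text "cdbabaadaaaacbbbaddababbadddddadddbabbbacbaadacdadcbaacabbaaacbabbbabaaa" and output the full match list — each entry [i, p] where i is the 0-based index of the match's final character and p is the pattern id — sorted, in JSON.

Build:
Trie nodes:
  0='ε' goto a→4 b→1 c→6 d→3
  1='b' goto a→2 b→10
  2='ba' goto a→9  ←P0
  3='d' goto ·  ←P1
  4='a' goto a→13 d→5
  5='ad' goto ·  ←P2
  6='c' goto a→7 d→8
  7='ca' goto ·  ←P3
  8='cd' goto ·  ←P4
  9='baa' goto ·  ←P5
  10='bb' goto b→11
  11='bbb' goto a→12
  12='bbba' goto ·  ←P6
  13='aa' goto ·  ←P7

Failure links (BFS by depth):
  fail(1) 'b': from fail(0)=0 chase 'b': 0 ⇒ 0;  out=∅∪out(0)=∅
  fail(3) 'd': from fail(0)=0 chase 'd': 0 ⇒ 0;  out={1}∪out(0)={1}
  fail(4) 'a': from fail(0)=0 chase 'a': 0 ⇒ 0;  out=∅∪out(0)=∅
  fail(6) 'c': from fail(0)=0 chase 'c': 0 ⇒ 0;  out=∅∪out(0)=∅
  fail(2) 'ba': from fail(1)=0 chase 'a': 0 ⇒ 4;  out={0}∪out(4)={0}
  fail(5) 'ad': from fail(4)=0 chase 'd': 0 ⇒ 3;  out={2}∪out(3)={1,2}
  fail(7) 'ca': from fail(6)=0 chase 'a': 0 ⇒ 4;  out={3}∪out(4)={3}
  fail(8) 'cd': from fail(6)=0 chase 'd': 0 ⇒ 3;  out={4}∪out(3)={1,4}
  fail(10) 'bb': from fail(1)=0 chase 'b': 0 ⇒ 1;  out=∅∪out(1)=∅
  fail(13) 'aa': from fail(4)=0 chase 'a': 0 ⇒ 4;  out={7}∪out(4)={7}
  fail(9) 'baa': from fail(2)=4 chase 'a': 4 ⇒ 13;  out={5}∪out(13)={5,7}
  fail(11) 'bbb': from fail(10)=1 chase 'b': 1 ⇒ 10;  out=∅∪out(10)=∅
  fail(12) 'bbba': from fail(11)=10 chase 'a': 10→1 ⇒ 2;  out={6}∪out(2)={0,6}

Run:
[0] read 'c'  n0⇒n6
[1] read 'd'  n6⇒n8  emit P1@[1:1],P4@[0:1]
[2] read 'b'  n8⇒n1 ·f
[3] read 'a'  n1⇒n2  emit P0@[2:3]
[4] read 'b'  n2⇒n1 ·f
[5] read 'a'  n1⇒n2  emit P0@[4:5]
[6] read 'a'  n2⇒n9  emit P5@[4:6],P7@[5:6]
[7] read 'd'  n9⇒n5 ·f  emit P1@[7:7],P2@[6:7]
[8] read 'a'  n5⇒n4 ·f
[9] read 'a'  n4⇒n13  emit P7@[8:9]
[10] read 'a'  n13⇒n13 ·f  emit P7@[9:10]
[11] read 'a'  n13⇒n13 ·f  emit P7@[10:11]
[12] read 'c'  n13⇒n6 ·f
[13] read 'b'  n6⇒n1 ·f
[14] read 'b'  n1⇒n10
[15] read 'b'  n10⇒n11
[16] read 'a'  n11⇒n12  emit P0@[15:16],P6@[13:16]
[17] read 'd'  n12⇒n5 ·f  emit P1@[17:17],P2@[16:17]
[18] read 'd'  n5⇒n3 ·f  emit P1@[18:18]
[19] read 'a'  n3⇒n4 ·f
[20] read 'b'  n4⇒n1 ·f
[21] read 'a'  n1⇒n2  emit P0@[20:21]
[22] read 'b'  n2⇒n1 ·f
[23] read 'b'  n1⇒n10
[24] read 'a'  n10⇒n2 ·f  emit P0@[23:24]
[25] read 'd'  n2⇒n5 ·f  emit P1@[25:25],P2@[24:25]
[26] read 'd'  n5⇒n3 ·f  emit P1@[26:26]
[27] read 'd'  n3⇒n3 ·f  emit P1@[27:27]
[28] read 'd'  n3⇒n3 ·f  emit P1@[28:28]
[29] read 'd'  n3⇒n3 ·f  emit P1@[29:29]
[30] read 'a'  n3⇒n4 ·f
[31] read 'd'  n4⇒n5  emit P1@[31:31],P2@[30:31]
[32] read 'd'  n5⇒n3 ·f  emit P1@[32:32]
[33] read 'd'  n3⇒n3 ·f  emit P1@[33:33]
[34] read 'b'  n3⇒n1 ·f
[35] read 'a'  n1⇒n2  emit P0@[34:35]
[36] read 'b'  n2⇒n1 ·f
[37] read 'b'  n1⇒n10
[38] read 'b'  n10⇒n11
[39] read 'a'  n11⇒n12  emit P0@[38:39],P6@[36:39]
[40] read 'c'  n12⇒n6 ·f
[41] read 'b'  n6⇒n1 ·f
[42] read 'a'  n1⇒n2  emit P0@[41:42]
[43] read 'a'  n2⇒n9  emit P5@[41:43],P7@[42:43]
[44] read 'd'  n9⇒n5 ·f  emit P1@[44:44],P2@[43:44]
[45] read 'a'  n5⇒n4 ·f
[46] read 'c'  n4⇒n6 ·f
[47] read 'd'  n6⇒n8  emit P1@[47:47],P4@[46:47]
[48] read 'a'  n8⇒n4 ·f
[49] read 'd'  n4⇒n5  emit P1@[49:49],P2@[48:49]
[50] read 'c'  n5⇒n6 ·f
[51] read 'b'  n6⇒n1 ·f
[52] read 'a'  n1⇒n2  emit P0@[51:52]
[53] read 'a'  n2⇒n9  emit P5@[51:53],P7@[52:53]
[54] read 'c'  n9⇒n6 ·f
[55] read 'a'  n6⇒n7  emit P3@[54:55]
[56] read 'b'  n7⇒n1 ·f
[57] read 'b'  n1⇒n10
[58] read 'a'  n10⇒n2 ·f  emit P0@[57:58]
[59] read 'a'  n2⇒n9  emit P5@[57:59],P7@[58:59]
[60] read 'a'  n9⇒n13 ·f  emit P7@[59:60]
[61] read 'c'  n13⇒n6 ·f
[62] read 'b'  n6⇒n1 ·f
[63] read 'a'  n1⇒n2  emit P0@[62:63]
[64] read 'b'  n2⇒n1 ·f
[65] read 'b'  n1⇒n10
[66] read 'b'  n10⇒n11
[67] read 'a'  n11⇒n12  emit P0@[66:67],P6@[64:67]
[68] read 'b'  n12⇒n1 ·f
[69] read 'a'  n1⇒n2  emit P0@[68:69]
[70] read 'a'  n2⇒n9  emit P5@[68:70],P7@[69:70]
[71] read 'a'  n9⇒n13 ·f  emit P7@[70:71]

Result: [[1,1],[1,4],[3,0],[5,0],[6,5],[6,7],[7,1],[7,2],[9,7],[10,7],[11,7],[16,0],[16,6],[17,1],[17,2],[18,1],[21,0],[24,0],[25,1],[25,2],[26,1],[27,1],[28,1],[29,1],[31,1],[31,2],[32,1],[33,1],[35,0],[39,0],[39,6],[42,0],[43,5],[43,7],[44,1],[44,2],[47,1],[47,4],[49,1],[49,2],[52,0],[53,5],[53,7],[55,3],[58,0],[59,5],[59,7],[60,7],[63,0],[67,0],[67,6],[69,0],[70,5],[70,7],[71,7]]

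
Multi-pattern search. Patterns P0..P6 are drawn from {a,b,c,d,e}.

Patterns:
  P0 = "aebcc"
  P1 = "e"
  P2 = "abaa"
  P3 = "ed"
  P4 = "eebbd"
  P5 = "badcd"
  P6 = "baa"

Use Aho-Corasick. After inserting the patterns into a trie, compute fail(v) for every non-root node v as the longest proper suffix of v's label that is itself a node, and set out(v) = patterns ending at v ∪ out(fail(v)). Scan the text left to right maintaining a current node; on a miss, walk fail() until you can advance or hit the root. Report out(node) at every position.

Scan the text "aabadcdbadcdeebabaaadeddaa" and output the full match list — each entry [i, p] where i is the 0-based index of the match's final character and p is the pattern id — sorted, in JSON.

Build:
Trie (insert patterns):
  0='ε' goto a→1 b→15 e→6
  1='a' goto b→7 e→2
  2='ae' goto b→3
  3='aeb' goto c→4
  4='aebc' goto c→5
  5='aebcc' goto ·  [P0 ends]
  6='e' goto d→10 e→11  [P1 ends]
  7='ab' goto a→8
  8='aba' goto a→9
  9='abaa' goto ·  [P2 ends]
  10='ed' goto ·  [P3 ends]
  11='ee' goto b→12
  12='eeb' goto b→13
  13='eebb' goto d→14
  14='eebbd' goto ·  [P4 ends]
  15='b' goto a→16
  16='ba' goto a→20 d→17
  17='bad' goto c→18
  18='badc' goto d→19
  19='badcd' goto ·  [P5 ends]
  20='baa' goto ·  [P6 ends]

BFS fail/out derivation:
  fail(1) 'a': from fail(0)=0 chase 'a': 0 ⇒ 0;  out=∅∪out(0)=∅
  fail(6) 'e': from fail(0)=0 chase 'e': 0 ⇒ 0;  out={1}∪out(0)={1}
  fail(15) 'b': from fail(0)=0 chase 'b': 0 ⇒ 0;  out=∅∪out(0)=∅
  fail(2) 'ae': from fail(1)=0 chase 'e': 0 ⇒ 6;  out=∅∪out(6)={1}
  fail(7) 'ab': from fail(1)=0 chase 'b': 0 ⇒ 15;  out=∅∪out(15)=∅
  fail(10) 'ed': from fail(6)=0 chase 'd': 0 ⇒ 0;  out={3}∪out(0)={3}
  fail(11) 'ee': from fail(6)=0 chase 'e': 0 ⇒ 6;  out=∅∪out(6)={1}
  fail(16) 'ba': from fail(15)=0 chase 'a': 0 ⇒ 1;  out=∅∪out(1)=∅
  fail(3) 'aeb': from fail(2)=6 chase 'b': 6→0 ⇒ 15;  out=∅∪out(15)=∅
  fail(8) 'aba': from fail(7)=15 chase 'a': 15 ⇒ 16;  out=∅∪out(16)=∅
  fail(12) 'eeb': from fail(11)=6 chase 'b': 6→0 ⇒ 15;  out=∅∪out(15)=∅
  fail(17) 'bad': from fail(16)=1 chase 'd': 1→0 ⇒ 0;  out=∅∪out(0)=∅
  fail(20) 'baa': from fail(16)=1 chase 'a': 1→0 ⇒ 1;  out={6}∪out(1)={6}
  fail(4) 'aebc': from fail(3)=15 chase 'c': 15→0 ⇒ 0;  out=∅∪out(0)=∅
  fail(9) 'abaa': from fail(8)=16 chase 'a': 16 ⇒ 20;  out={2}∪out(20)={2,6}
  fail(13) 'eebb': from fail(12)=15 chase 'b': 15→0 ⇒ 15;  out=∅∪out(15)=∅
  fail(18) 'badc': from fail(17)=0 chase 'c': 0 ⇒ 0;  out=∅∪out(0)=∅
  fail(5) 'aebcc': from fail(4)=0 chase 'c': 0 ⇒ 0;  out={0}∪out(0)={0}
  fail(14) 'eebbd': from fail(13)=15 chase 'd': 15→0 ⇒ 0;  out={4}∪out(0)={4}
  fail(19) 'badcd': from fail(18)=0 chase 'd': 0 ⇒ 0;  out={5}∪out(0)={5}

Run:
[0] read 'a'  n0⇒n1
[1] read 'a'  n1⇒n1 ·f
[2] read 'b'  n1⇒n7
[3] read 'a'  n7⇒n8
[4] read 'd'  n8⇒n17 ·f
[5] read 'c'  n17⇒n18
[6] read 'd'  n18⇒n19  ** P5@[2:6]
[7] read 'b'  n19⇒n15 ·f
[8] read 'a'  n15⇒n16
[9] read 'd'  n16⇒n17
[10] read 'c'  n17⇒n18
[11] read 'd'  n18⇒n19  ** P5@[7:11]
[12] read 'e'  n19⇒n6 ·f  ** P1@[12:12]
[13] read 'e'  n6⇒n11  ** P1@[13:13]
[14] read 'b'  n11⇒n12
[15] read 'a'  n12⇒n16 ·f
[16] read 'b'  n16⇒n7 ·f
[17] read 'a'  n7⇒n8
[18] read 'a'  n8⇒n9  ** P2@[15:18],P6@[16:18]
[19] read 'a'  n9⇒n1 ·f
[20] read 'd'  n1⇒n0 ·f
[21] read 'e'  n0⇒n6  ** P1@[21:21]
[22] read 'd'  n6⇒n10  ** P3@[21:22]
[23] read 'd'  n10⇒n0 ·f
[24] read 'a'  n0⇒n1
[25] read 'a'  n1⇒n1 ·f

Result: [[6,5],[11,5],[12,1],[13,1],[18,2],[18,6],[21,1],[22,3]]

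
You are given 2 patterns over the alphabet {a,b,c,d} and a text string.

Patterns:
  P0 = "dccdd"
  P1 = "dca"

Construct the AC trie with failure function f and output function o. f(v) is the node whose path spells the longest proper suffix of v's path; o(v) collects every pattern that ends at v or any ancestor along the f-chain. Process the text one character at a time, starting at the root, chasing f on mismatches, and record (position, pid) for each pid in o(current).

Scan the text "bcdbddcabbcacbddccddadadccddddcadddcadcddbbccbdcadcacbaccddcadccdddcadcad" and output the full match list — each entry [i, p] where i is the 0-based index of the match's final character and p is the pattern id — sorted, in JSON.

Build automaton:
Trie (insert patterns):
  0='ε' goto d→1
  1='d' goto c→2
  2='dc' goto a→6 c→3
  3='dcc' goto d→4
  4='dccd' goto d→5
  5='dccdd' goto ·  [P0 ends]
  6='dca' goto ·  [P1 ends]

Failure links (BFS by depth):
  fail(1) 'd': from fail(0)=0 chase 'd': 0 ⇒ 0;  out=∅∪out(0)=∅
  fail(2) 'dc': from fail(1)=0 chase 'c': 0 ⇒ 0;  out=∅∪out(0)=∅
  fail(3) 'dcc': from fail(2)=0 chase 'c': 0 ⇒ 0;  out=∅∪out(0)=∅
  fail(6) 'dca': from fail(2)=0 chase 'a': 0 ⇒ 0;  out={1}∪out(0)={1}
  fail(4) 'dccd': from fail(3)=0 chase 'd': 0 ⇒ 1;  out=∅∪out(1)=∅
  fail(5) 'dccdd': from fail(4)=1 chase 'd': 1→0 ⇒ 1;  out={0}∪out(1)={0}

Run:
pos 0 'b': at 0
pos 1 'c': at 0
pos 2 'd': at 1
pos 3 'b': at 0 (via fail)
pos 4 'd': at 1
pos 5 'd': at 1 (via fail)
pos 6 'c': at 2
pos 7 'a': at 6  ** P1@[5:7]
pos 8 'b': at 0 (via fail)
pos 9 'b': at 0
pos 10 'c': at 0
pos 11 'a': at 0
pos 12 'c': at 0
pos 13 'b': at 0
pos 14 'd': at 1
pos 15 'd': at 1 (via fail)
pos 16 'c': at 2
pos 17 'c': at 3
pos 18 'd': at 4
pos 19 'd': at 5  ** P0@[15:19]
pos 20 'a': at 0 (via fail)
pos 21 'd': at 1
pos 22 'a': at 0 (via fail)
pos 23 'd': at 1
pos 24 'c': at 2
pos 25 'c': at 3
pos 26 'd': at 4
pos 27 'd': at 5  ** P0@[23:27]
pos 28 'd': at 1 (via fail)
pos 29 'd': at 1 (via fail)
pos 30 'c': at 2
pos 31 'a': at 6  ** P1@[29:31]
pos 32 'd': at 1 (via fail)
pos 33 'd': at 1 (via fail)
pos 34 'd': at 1 (via fail)
pos 35 'c': at 2
pos 36 'a': at 6  ** P1@[34:36]
pos 37 'd': at 1 (via fail)
pos 38 'c': at 2
pos 39 'd': at 1 (via fail)
pos 40 'd': at 1 (via fail)
pos 41 'b': at 0 (via fail)
pos 42 'b': at 0
pos 43 'c': at 0
pos 44 'c': at 0
pos 45 'b': at 0
pos 46 'd': at 1
pos 47 'c': at 2
pos 48 'a': at 6  ** P1@[46:48]
pos 49 'd': at 1 (via fail)
pos 50 'c': at 2
pos 51 'a': at 6  ** P1@[49:51]
pos 52 'c': at 0 (via fail)
pos 53 'b': at 0
pos 54 'a': at 0
pos 55 'c': at 0
pos 56 'c': at 0
pos 57 'd': at 1
pos 58 'd': at 1 (via fail)
pos 59 'c': at 2
pos 60 'a': at 6  ** P1@[58:60]
pos 61 'd': at 1 (via fail)
pos 62 'c': at 2
pos 63 'c': at 3
pos 64 'd': at 4
pos 65 'd': at 5  ** P0@[61:65]
pos 66 'd': at 1 (via fail)
pos 67 'c': at 2
pos 68 'a': at 6  ** P1@[66:68]
pos 69 'd': at 1 (via fail)
pos 70 'c': at 2
pos 71 'a': at 6  ** P1@[69:71]
pos 72 'd': at 1 (via fail)

Result: [[7,1],[19,0],[27,0],[31,1],[36,1],[48,1],[51,1],[60,1],[65,0],[68,1],[71,1]]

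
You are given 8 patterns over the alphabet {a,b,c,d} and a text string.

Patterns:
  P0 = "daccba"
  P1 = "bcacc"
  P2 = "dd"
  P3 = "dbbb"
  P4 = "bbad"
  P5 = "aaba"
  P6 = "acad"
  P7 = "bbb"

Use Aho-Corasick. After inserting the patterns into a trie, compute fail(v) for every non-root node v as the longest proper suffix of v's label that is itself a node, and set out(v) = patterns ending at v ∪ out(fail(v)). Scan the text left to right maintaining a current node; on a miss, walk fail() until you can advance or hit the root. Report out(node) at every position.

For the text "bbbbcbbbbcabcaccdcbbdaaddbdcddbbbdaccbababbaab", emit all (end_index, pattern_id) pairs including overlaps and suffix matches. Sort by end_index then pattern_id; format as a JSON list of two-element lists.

Construct AC machine:
Trie (insert patterns):
  n0 'ε': a→19 b→7 d→1
  n1 'd': a→2 b→13 d→12
  n2 'da': c→3
  n3 'dac': c→4
  n4 'dacc': b→5
  n5 'daccb': a→6
  n6 'daccba': ·  ←P0
  n7 'b': b→16 c→8
  n8 'bc': a→9
  n9 'bca': c→10
  n10 'bcac': c→11
  n11 'bcacc': ·  ←P1
  n12 'dd': ·  ←P2
  n13 'db': b→14
  n14 'dbb': b→15
  n15 'dbbb': ·  ←P3
  n16 'bb': a→17 b→26
  n17 'bba': d→18
  n18 'bbad': ·  ←P4
  n19 'a': a→20 c→23
  n20 'aa': b→21
  n21 'aab': a→22
  n22 'aaba': ·  ←P5
  n23 'ac': a→24
  n24 'aca': d→25
  n25 'acad': ·  ←P6
  n26 'bbb': ·  ←P7

BFS fail/out derivation:
  n1('d'): parent n0 fail=0; on 'd' 0 → fail=0;  out ∅∪∅=∅
  n7('b'): parent n0 fail=0; on 'b' 0 → fail=0;  out ∅∪∅=∅
  n19('a'): parent n0 fail=0; on 'a' 0 → fail=0;  out ∅∪∅=∅
  n2('da'): parent n1 fail=0; on 'a' 0 → fail=19;  out ∅∪∅=∅
  n8('bc'): parent n7 fail=0; on 'c' 0 → fail=0;  out ∅∪∅=∅
  n12('dd'): parent n1 fail=0; on 'd' 0 → fail=1;  out {2}∪∅={2}
  n13('db'): parent n1 fail=0; on 'b' 0 → fail=7;  out ∅∪∅=∅
  n16('bb'): parent n7 fail=0; on 'b' 0 → fail=7;  out ∅∪∅=∅
  n20('aa'): parent n19 fail=0; on 'a' 0 → fail=19;  out ∅∪∅=∅
  n23('ac'): parent n19 fail=0; on 'c' 0 → fail=0;  out ∅∪∅=∅
  n3('dac'): parent n2 fail=19; on 'c' 19 → fail=23;  out ∅∪∅=∅
  n9('bca'): parent n8 fail=0; on 'a' 0 → fail=19;  out ∅∪∅=∅
  n14('dbb'): parent n13 fail=7; on 'b' 7 → fail=16;  out ∅∪∅=∅
  n17('bba'): parent n16 fail=7; on 'a' 7→0 → fail=19;  out ∅∪∅=∅
  n21('aab'): parent n20 fail=19; on 'b' 19→0 → fail=7;  out ∅∪∅=∅
  n24('aca'): parent n23 fail=0; on 'a' 0 → fail=19;  out ∅∪∅=∅
  n26('bbb'): parent n16 fail=7; on 'b' 7 → fail=16;  out {7}∪∅={7}
  n4('dacc'): parent n3 fail=23; on 'c' 23→0 → fail=0;  out ∅∪∅=∅
  n10('bcac'): parent n9 fail=19; on 'c' 19 → fail=23;  out ∅∪∅=∅
  n15('dbbb'): parent n14 fail=16; on 'b' 16 → fail=26;  out {3}∪{7}={3,7}
  n18('bbad'): parent n17 fail=19; on 'd' 19→0 → fail=1;  out {4}∪∅={4}
  n22('aaba'): parent n21 fail=7; on 'a' 7→0 → fail=19;  out {5}∪∅={5}
  n25('acad'): parent n24 fail=19; on 'd' 19→0 → fail=1;  out {6}∪∅={6}
  n5('daccb'): parent n4 fail=0; on 'b' 0 → fail=7;  out ∅∪∅=∅
  n11('bcacc'): parent n10 fail=23; on 'c' 23→0 → fail=0;  out {1}∪∅={1}
  n6('daccba'): parent n5 fail=7; on 'a' 7→0 → fail=19;  out {0}∪∅={0}

Scan:
i=0 'b': node 0→7
i=1 'b': node 7→16
i=2 'b': node 16→26  ** P7@[0:2]
i=3 'b': node 26→26 (fail-walked)  ** P7@[1:3]
i=4 'c': node 26→8 (fail-walked)
i=5 'b': node 8→7 (fail-walked)
i=6 'b': node 7→16
i=7 'b': node 16→26  ** P7@[5:7]
i=8 'b': node 26→26 (fail-walked)  ** P7@[6:8]
i=9 'c': node 26→8 (fail-walked)
i=10 'a': node 8→9
i=11 'b': node 9→7 (fail-walked)
i=12 'c': node 7→8
i=13 'a': node 8→9
i=14 'c': node 9→10
i=15 'c': node 10→11  ** P1@[11:15]
i=16 'd': node 11→1 (fail-walked)
i=17 'c': node 1→0 (fail-walked)
i=18 'b': node 0→7
i=19 'b': node 7→16
i=20 'd': node 16→1 (fail-walked)
i=21 'a': node 1→2
i=22 'a': node 2→20 (fail-walked)
i=23 'd': node 20→1 (fail-walked)
i=24 'd': node 1→12  ** P2@[23:24]
i=25 'b': node 12→13 (fail-walked)
i=26 'd': node 13→1 (fail-walked)
i=27 'c': node 1→0 (fail-walked)
i=28 'd': node 0→1
i=29 'd': node 1→12  ** P2@[28:29]
i=30 'b': node 12→13 (fail-walked)
i=31 'b': node 13→14
i=32 'b': node 14→15  ** P3@[29:32],P7@[30:32]
i=33 'd': node 15→1 (fail-walked)
i=34 'a': node 1→2
i=35 'c': node 2→3
i=36 'c': node 3→4
i=37 'b': node 4→5
i=38 'a': node 5→6  ** P0@[33:38]
i=39 'b': node 6→7 (fail-walked)
i=40 'a': node 7→19 (fail-walked)
i=41 'b': node 19→7 (fail-walked)
i=42 'b': node 7→16
i=43 'a': node 16→17
i=44 'a': node 17→20 (fail-walked)
i=45 'b': node 20→21

All matches (sorted): [[2,7],[3,7],[7,7],[8,7],[15,1],[24,2],[29,2],[32,3],[32,7],[38,0]]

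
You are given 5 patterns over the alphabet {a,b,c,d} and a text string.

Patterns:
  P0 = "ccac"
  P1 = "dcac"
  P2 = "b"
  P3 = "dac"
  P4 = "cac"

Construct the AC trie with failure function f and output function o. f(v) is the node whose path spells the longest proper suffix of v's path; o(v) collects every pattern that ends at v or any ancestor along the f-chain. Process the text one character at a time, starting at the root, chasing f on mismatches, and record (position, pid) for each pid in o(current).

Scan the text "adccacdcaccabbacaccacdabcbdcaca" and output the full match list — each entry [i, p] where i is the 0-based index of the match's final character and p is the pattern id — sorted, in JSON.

Construct AC machine:
Trie nodes:
  n0 'ε': b→9 c→1 d→5
  n1 'c': a→12 c→2
  n2 'cc': a→3
  n3 'cca': c→4
  n4 'ccac': ·  [P0 ends]
  n5 'd': a→10 c→6
  n6 'dc': a→7
  n7 'dca': c→8
  n8 'dcac': ·  [P1 ends]
  n9 'b': ·  [P2 ends]
  n10 'da': c→11
  n11 'dac': ·  [P3 ends]
  n12 'ca': c→13
  n13 'cac': ·  [P4 ends]

BFS fail/out derivation:
  n1('c'): parent n0 fail=0; on 'c' 0 → fail=0;  out ∅∪∅=∅
  n5('d'): parent n0 fail=0; on 'd' 0 → fail=0;  out ∅∪∅=∅
  n9('b'): parent n0 fail=0; on 'b' 0 → fail=0;  out {2}∪∅={2}
  n2('cc'): parent n1 fail=0; on 'c' 0 → fail=1;  out ∅∪∅=∅
  n6('dc'): parent n5 fail=0; on 'c' 0 → fail=1;  out ∅∪∅=∅
  n10('da'): parent n5 fail=0; on 'a' 0 → fail=0;  out ∅∪∅=∅
  n12('ca'): parent n1 fail=0; on 'a' 0 → fail=0;  out ∅∪∅=∅
  n3('cca'): parent n2 fail=1; on 'a' 1 → fail=12;  out ∅∪∅=∅
  n7('dca'): parent n6 fail=1; on 'a' 1 → fail=12;  out ∅∪∅=∅
  n11('dac'): parent n10 fail=0; on 'c' 0 → fail=1;  out {3}∪∅={3}
  n13('cac'): parent n12 fail=0; on 'c' 0 → fail=1;  out {4}∪∅={4}
  n4('ccac'): parent n3 fail=12; on 'c' 12 → fail=13;  out {0}∪{4}={0,4}
  n8('dcac'): parent n7 fail=12; on 'c' 12 → fail=13;  out {1}∪{4}={1,4}

Scan:
i=0 'a': node 0→0
i=1 'd': node 0→5
i=2 'c': node 5→6
i=3 'c': node 6→2 ·f
i=4 'a': node 2→3
i=5 'c': node 3→4  emit P0@[2:5],P4@[3:5]
i=6 'd': node 4→5 ·f
i=7 'c': node 5→6
i=8 'a': node 6→7
i=9 'c': node 7→8  emit P1@[6:9],P4@[7:9]
i=10 'c': node 8→2 ·f
i=11 'a': node 2→3
i=12 'b': node 3→9 ·f  emit P2@[12:12]
i=13 'b': node 9→9 ·f  emit P2@[13:13]
i=14 'a': node 9→0 ·f
i=15 'c': node 0→1
i=16 'a': node 1→12
i=17 'c': node 12→13  emit P4@[15:17]
i=18 'c': node 13→2 ·f
i=19 'a': node 2→3
i=20 'c': node 3→4  emit P0@[17:20],P4@[18:20]
i=21 'd': node 4→5 ·f
i=22 'a': node 5→10
i=23 'b': node 10→9 ·f  emit P2@[23:23]
i=24 'c': node 9→1 ·f
i=25 'b': node 1→9 ·f  emit P2@[25:25]
i=26 'd': node 9→5 ·f
i=27 'c': node 5→6
i=28 'a': node 6→7
i=29 'c': node 7→8  emit P1@[26:29],P4@[27:29]
i=30 'a': node 8→12 ·f

Matches: [[5,0],[5,4],[9,1],[9,4],[12,2],[13,2],[17,4],[20,0],[20,4],[23,2],[25,2],[29,1],[29,4]]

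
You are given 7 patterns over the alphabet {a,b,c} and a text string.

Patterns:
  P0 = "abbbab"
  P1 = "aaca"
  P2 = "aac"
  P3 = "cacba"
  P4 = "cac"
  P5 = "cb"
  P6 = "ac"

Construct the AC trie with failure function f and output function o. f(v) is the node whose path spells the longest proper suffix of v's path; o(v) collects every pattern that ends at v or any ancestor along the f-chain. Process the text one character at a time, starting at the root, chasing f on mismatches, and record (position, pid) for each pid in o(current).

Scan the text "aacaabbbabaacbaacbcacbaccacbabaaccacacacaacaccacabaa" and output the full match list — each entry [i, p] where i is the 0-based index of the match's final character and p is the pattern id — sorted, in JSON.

Build:
Trie (insert patterns):
  n0 'ε': a→1 c→10
  n1 'a': a→7 b→2 c→16
  n2 'ab': b→3
  n3 'abb': b→4
  n4 'abbb': a→5
  n5 'abbba': b→6
  n6 'abbbab': ·  [P0 ends]
  n7 'aa': c→8
  n8 'aac': a→9  [P2 ends]
  n9 'aaca': ·  [P1 ends]
  n10 'c': a→11 b→15
  n11 'ca': c→12
  n12 'cac': b→13  [P4 ends]
  n13 'cacb': a→14
  n14 'cacba': ·  [P3 ends]
  n15 'cb': ·  [P5 ends]
  n16 'ac': ·  [P6 ends]

Failure links (BFS by depth):
  fail(1) 'a': from fail(0)=0 chase 'a': 0 ⇒ 0;  out=∅∪out(0)=∅
  fail(10) 'c': from fail(0)=0 chase 'c': 0 ⇒ 0;  out=∅∪out(0)=∅
  fail(2) 'ab': from fail(1)=0 chase 'b': 0 ⇒ 0;  out=∅∪out(0)=∅
  fail(7) 'aa': from fail(1)=0 chase 'a': 0 ⇒ 1;  out=∅∪out(1)=∅
  fail(11) 'ca': from fail(10)=0 chase 'a': 0 ⇒ 1;  out=∅∪out(1)=∅
  fail(15) 'cb': from fail(10)=0 chase 'b': 0 ⇒ 0;  out={5}∪out(0)={5}
  fail(16) 'ac': from fail(1)=0 chase 'c': 0 ⇒ 10;  out={6}∪out(10)={6}
  fail(3) 'abb': from fail(2)=0 chase 'b': 0 ⇒ 0;  out=∅∪out(0)=∅
  fail(8) 'aac': from fail(7)=1 chase 'c': 1 ⇒ 16;  out={2}∪out(16)={2,6}
  fail(12) 'cac': from fail(11)=1 chase 'c': 1 ⇒ 16;  out={4}∪out(16)={4,6}
  fail(4) 'abbb': from fail(3)=0 chase 'b': 0 ⇒ 0;  out=∅∪out(0)=∅
  fail(9) 'aaca': from fail(8)=16 chase 'a': 16→10 ⇒ 11;  out={1}∪out(11)={1}
  fail(13) 'cacb': from fail(12)=16 chase 'b': 16→10 ⇒ 15;  out=∅∪out(15)={5}
  fail(5) 'abbba': from fail(4)=0 chase 'a': 0 ⇒ 1;  out=∅∪out(1)=∅
  fail(14) 'cacba': from fail(13)=15 chase 'a': 15→0 ⇒ 1;  out={3}∪out(1)={3}
  fail(6) 'abbbab': from fail(5)=1 chase 'b': 1 ⇒ 2;  out={0}∪out(2)={0}

Run:
i=0 'a': node 0→1
i=1 'a': node 1→7
i=2 'c': node 7→8  ** P2@[0:2],P6@[1:2]
i=3 'a': node 8→9  ** P1@[0:3]
i=4 'a': node 9→7 (via fail)
i=5 'b': node 7→2 (via fail)
i=6 'b': node 2→3
i=7 'b': node 3→4
i=8 'a': node 4→5
i=9 'b': node 5→6  ** P0@[4:9]
i=10 'a': node 6→1 (via fail)
i=11 'a': node 1→7
i=12 'c': node 7→8  ** P2@[10:12],P6@[11:12]
i=13 'b': node 8→15 (via fail)  ** P5@[12:13]
i=14 'a': node 15→1 (via fail)
i=15 'a': node 1→7
i=16 'c': node 7→8  ** P2@[14:16],P6@[15:16]
i=17 'b': node 8→15 (via fail)  ** P5@[16:17]
i=18 'c': node 15→10 (via fail)
i=19 'a': node 10→11
i=20 'c': node 11→12  ** P4@[18:20],P6@[19:20]
i=21 'b': node 12→13  ** P5@[20:21]
i=22 'a': node 13→14  ** P3@[18:22]
i=23 'c': node 14→16 (via fail)  ** P6@[22:23]
i=24 'c': node 16→10 (via fail)
i=25 'a': node 10→11
i=26 'c': node 11→12  ** P4@[24:26],P6@[25:26]
i=27 'b': node 12→13  ** P5@[26:27]
i=28 'a': node 13→14  ** P3@[24:28]
i=29 'b': node 14→2 (via fail)
i=30 'a': node 2→1 (via fail)
i=31 'a': node 1→7
i=32 'c': node 7→8  ** P2@[30:32],P6@[31:32]
i=33 'c': node 8→10 (via fail)
i=34 'a': node 10→11
i=35 'c': node 11→12  ** P4@[33:35],P6@[34:35]
i=36 'a': node 12→11 (via fail)
i=37 'c': node 11→12  ** P4@[35:37],P6@[36:37]
i=38 'a': node 12→11 (via fail)
i=39 'c': node 11→12  ** P4@[37:39],P6@[38:39]
i=40 'a': node 12→11 (via fail)
i=41 'a': node 11→7 (via fail)
i=42 'c': node 7→8  ** P2@[40:42],P6@[41:42]
i=43 'a': node 8→9  ** P1@[40:43]
i=44 'c': node 9→12 (via fail)  ** P4@[42:44],P6@[43:44]
i=45 'c': node 12→10 (via fail)
i=46 'a': node 10→11
i=47 'c': node 11→12  ** P4@[45:47],P6@[46:47]
i=48 'a': node 12→11 (via fail)
i=49 'b': node 11→2 (via fail)
i=50 'a': node 2→1 (via fail)
i=51 'a': node 1→7

All matches (sorted): [[2,2],[2,6],[3,1],[9,0],[12,2],[12,6],[13,5],[16,2],[16,6],[17,5],[20,4],[20,6],[21,5],[22,3],[23,6],[26,4],[26,6],[27,5],[28,3],[32,2],[32,6],[35,4],[35,6],[37,4],[37,6],[39,4],[39,6],[42,2],[42,6],[43,1],[44,4],[44,6],[47,4],[47,6]]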